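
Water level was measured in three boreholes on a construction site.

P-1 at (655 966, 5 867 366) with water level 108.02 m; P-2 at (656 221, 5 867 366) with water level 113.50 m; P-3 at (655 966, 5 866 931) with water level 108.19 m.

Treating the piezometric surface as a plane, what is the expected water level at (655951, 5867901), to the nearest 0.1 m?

107.5 m

∂h/∂x = (113.50 − 108.02) / (656221 − 655966) = +0.02149
∂h/∂y = (108.19 − 108.02) / (5866931 − 5867366) = -0.0003908
h(655951, 5867901) = 108.02 + (+0.02149)·(-15) + (-0.0003908)·(535) = 108.02 -0.322 -0.209 = 107.489 m.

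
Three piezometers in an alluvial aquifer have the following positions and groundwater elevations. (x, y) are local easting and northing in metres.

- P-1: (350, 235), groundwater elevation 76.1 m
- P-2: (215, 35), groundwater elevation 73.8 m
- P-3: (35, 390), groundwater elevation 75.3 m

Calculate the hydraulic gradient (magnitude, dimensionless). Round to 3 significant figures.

0.00958

With h = a·x + b·y + c and P-1 as origin, the differences give:
  (-135)·a + (-200)·b = -2.3
  (-315)·a + 155·b = -0.8
Eliminate b (×155 and ×(-200), subtract): -83925·a = -516.50 → a = ∂h/∂x = +0.006154
Back-substitute: b = ∂h/∂y = +0.007346.
|∇h| = √(0.006154² + 0.007346²) = 0.009583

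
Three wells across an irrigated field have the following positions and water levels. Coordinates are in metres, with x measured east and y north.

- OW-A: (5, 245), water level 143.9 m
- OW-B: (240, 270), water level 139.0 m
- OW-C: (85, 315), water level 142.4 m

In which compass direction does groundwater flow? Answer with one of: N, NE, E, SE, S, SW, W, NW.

E

Three-point gradient (reference OW-A): Δ to OW-B = (235, 25, -4.9), Δ to OW-C = (80, 70, -1.5).
∂h/∂x = -0.02114, ∂h/∂y = +0.002734 (det = 14450).
Flow = −∇h = (+0.02114 east, -0.002734 north), which points east.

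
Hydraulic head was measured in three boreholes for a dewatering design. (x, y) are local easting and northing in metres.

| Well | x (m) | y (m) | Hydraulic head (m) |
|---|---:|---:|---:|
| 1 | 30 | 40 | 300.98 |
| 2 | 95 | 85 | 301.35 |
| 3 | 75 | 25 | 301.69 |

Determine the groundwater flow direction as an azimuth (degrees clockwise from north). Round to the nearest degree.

308°

With h = a·x + b·y + c and 1 as origin, the differences give:
  65·a + 45·b = +0.37
  45·a + (-15)·b = +0.71
Eliminate b (×(-15) and ×45, subtract): -3000·a = -37.500 → a = ∂h/∂x = +0.01250
Back-substitute: b = ∂h/∂y = -0.009833.
Flow direction (−∇h) has components (-0.01250 E, +0.009833 N).
Azimuth = atan2(E, N) = atan2(-0.01250, +0.009833) = 308.2° ≈ 308°.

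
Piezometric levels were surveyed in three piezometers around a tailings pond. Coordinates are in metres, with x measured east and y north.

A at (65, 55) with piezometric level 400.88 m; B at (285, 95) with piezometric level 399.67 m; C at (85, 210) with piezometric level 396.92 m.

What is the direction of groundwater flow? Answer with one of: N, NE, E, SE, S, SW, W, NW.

N

Differences from A: to B (Δx, Δy, Δh) = (220, 40, -1.21); to C = (20, 155, -3.96).
Determinant of the coordinate differences = 220·155 − 20·40 = 33300.
∂h/∂x = [(-1.21)·155 − (-3.96)·40] / 33300 = -0.0008754
∂h/∂y = [220·(-3.96) − 20·(-1.21)] / 33300 = -0.02544
Flow = −∇h = (+0.0008754 east, +0.02544 north), which points north.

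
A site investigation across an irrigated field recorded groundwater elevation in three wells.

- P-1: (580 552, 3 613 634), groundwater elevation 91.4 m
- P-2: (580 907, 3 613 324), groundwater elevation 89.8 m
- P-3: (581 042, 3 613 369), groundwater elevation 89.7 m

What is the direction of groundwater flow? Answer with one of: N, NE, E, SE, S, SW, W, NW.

With h = a·x + b·y + c and P-1 as origin, the differences give:
  355·a + (-310)·b = -1.6
  490·a + (-265)·b = -1.7
Eliminate b (×(-265) and ×(-310), subtract): 57825·a = -103.00 → a = ∂h/∂x = -0.001781
Back-substitute: b = ∂h/∂y = +0.003121.
Flow = −∇h = (+0.001781 east, -0.003121 north), which points southeast.

SE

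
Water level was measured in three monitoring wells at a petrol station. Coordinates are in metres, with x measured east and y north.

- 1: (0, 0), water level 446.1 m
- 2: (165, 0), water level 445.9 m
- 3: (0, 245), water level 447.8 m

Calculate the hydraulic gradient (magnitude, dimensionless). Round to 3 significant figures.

∂h/∂x = (445.9 − 446.1) / (165 − 0) = -0.001212
∂h/∂y = (447.8 − 446.1) / (245 − 0) = +0.006939
|∇h| = √(-0.001212² + 0.006939²) = 0.007044

0.00704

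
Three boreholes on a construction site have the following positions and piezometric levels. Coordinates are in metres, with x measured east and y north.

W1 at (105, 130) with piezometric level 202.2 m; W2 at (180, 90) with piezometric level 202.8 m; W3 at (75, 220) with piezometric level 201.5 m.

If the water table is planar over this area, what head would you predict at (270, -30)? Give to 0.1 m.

204.0 m

Differences from W1: to W2 (Δx, Δy, Δh) = (75, -40, +0.6); to W3 = (-30, 90, -0.7).
Solve a·Δx + b·Δy = Δh: det = 75·90 − (-30)·(-40) = 5550.
∂h/∂x = [(+0.6)·90 − (-0.7)·(-40)] / 5550 = +0.004685
∂h/∂y = [75·(-0.7) − (-30)·(+0.6)] / 5550 = -0.006216
h(270, -30) = 202.2 + (+0.004685)·(165) + (-0.006216)·(-160) = 202.2 +0.773 +0.995 = 203.968 m.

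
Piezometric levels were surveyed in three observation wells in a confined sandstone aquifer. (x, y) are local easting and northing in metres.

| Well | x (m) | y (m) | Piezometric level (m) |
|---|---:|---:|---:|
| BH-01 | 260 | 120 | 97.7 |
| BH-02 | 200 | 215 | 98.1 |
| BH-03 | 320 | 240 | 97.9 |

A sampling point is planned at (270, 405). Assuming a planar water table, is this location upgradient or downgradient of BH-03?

upgradient

Differences from BH-01: to BH-02 (Δx, Δy, Δh) = (-60, 95, +0.4); to BH-03 = (60, 120, +0.2).
Solve a·Δx + b·Δy = Δh: det = (-60)·120 − 60·95 = -12900.
∂h/∂x = [(+0.4)·120 − (+0.2)·95] / -12900 = -0.002248
∂h/∂y = [(-60)·(+0.2) − 60·(+0.4)] / -12900 = +0.002791
Head at (270, 405) = 97.7 + (-0.002248)·(10) + (+0.002791)·(285) = 98.47 m.
That is higher than the 97.9 m at BH-03, so the point is upgradient.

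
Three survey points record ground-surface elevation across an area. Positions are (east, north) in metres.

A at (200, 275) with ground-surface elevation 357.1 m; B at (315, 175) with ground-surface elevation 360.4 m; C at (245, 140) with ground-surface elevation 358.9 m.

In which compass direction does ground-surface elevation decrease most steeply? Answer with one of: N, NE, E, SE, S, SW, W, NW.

W

Differences from A: to B (Δx, Δy, Δh) = (115, -100, +3.3); to C = (45, -135, +1.8).
Determinant of the coordinate differences = 115·(-135) − 45·(-100) = -11025.
∂z/∂x = [(+3.3)·(-135) − (+1.8)·(-100)] / -11025 = +0.02408
∂z/∂y = [115·(+1.8) − 45·(+3.3)] / -11025 = -0.005306
Steepest decrease is along −∇f = (-0.02408 E, +0.005306 N) → west.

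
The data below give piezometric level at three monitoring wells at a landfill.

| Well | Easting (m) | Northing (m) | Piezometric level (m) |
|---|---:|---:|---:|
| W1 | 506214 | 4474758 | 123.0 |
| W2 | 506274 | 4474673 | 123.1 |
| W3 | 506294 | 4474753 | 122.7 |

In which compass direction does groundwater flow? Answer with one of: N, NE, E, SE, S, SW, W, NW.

With h = a·x + b·y + c and W1 as origin, the differences give:
  60·a + (-85)·b = +0.1
  80·a + (-5)·b = -0.3
Eliminate b (×(-5) and ×(-85), subtract): 6500·a = -26.00 → a = ∂h/∂x = -0.004000
Back-substitute: b = ∂h/∂y = -0.004000.
Flow = −∇h = (+0.004000 east, +0.004000 north), which points northeast.

NE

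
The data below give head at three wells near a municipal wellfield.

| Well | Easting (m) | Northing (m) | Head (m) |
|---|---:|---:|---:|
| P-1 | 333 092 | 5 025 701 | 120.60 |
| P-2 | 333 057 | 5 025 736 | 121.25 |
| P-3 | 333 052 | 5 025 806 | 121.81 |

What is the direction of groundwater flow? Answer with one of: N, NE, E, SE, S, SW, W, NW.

Three-point gradient (reference P-1): Δ to P-2 = (-35, 35, +0.65), Δ to P-3 = (-40, 105, +1.21).
∂h/∂x = -0.01138, ∂h/∂y = +0.007187 (det = -2275).
Flow = −∇h = (+0.01138 east, -0.007187 north), which points southeast.

SE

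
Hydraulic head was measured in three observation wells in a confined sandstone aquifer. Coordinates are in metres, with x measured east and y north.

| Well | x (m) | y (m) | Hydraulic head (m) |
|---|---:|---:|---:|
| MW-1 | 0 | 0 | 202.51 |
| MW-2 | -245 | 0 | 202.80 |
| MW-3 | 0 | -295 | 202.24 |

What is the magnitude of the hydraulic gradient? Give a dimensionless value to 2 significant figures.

∂h/∂x = (202.80 − 202.51) / (-245 − 0) = -0.001184
∂h/∂y = (202.24 − 202.51) / (-295 − 0) = +0.0009153
|∇h| = √(-0.001184² + 0.0009153²) = 0.001497

0.0015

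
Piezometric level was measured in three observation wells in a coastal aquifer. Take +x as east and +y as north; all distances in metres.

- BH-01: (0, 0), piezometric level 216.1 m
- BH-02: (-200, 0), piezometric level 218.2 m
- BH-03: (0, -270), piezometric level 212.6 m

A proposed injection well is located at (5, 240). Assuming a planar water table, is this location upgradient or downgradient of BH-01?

∂h/∂x = (218.2 − 216.1) / (-200 − 0) = -0.01050
∂h/∂y = (212.6 − 216.1) / (-270 − 0) = +0.01296
Head at (5, 240) = 216.1 + (-0.01050)·(5) + (+0.01296)·(240) = 219.16 m.
That is higher than the 216.1 m at BH-01, so the point is upgradient.

upgradient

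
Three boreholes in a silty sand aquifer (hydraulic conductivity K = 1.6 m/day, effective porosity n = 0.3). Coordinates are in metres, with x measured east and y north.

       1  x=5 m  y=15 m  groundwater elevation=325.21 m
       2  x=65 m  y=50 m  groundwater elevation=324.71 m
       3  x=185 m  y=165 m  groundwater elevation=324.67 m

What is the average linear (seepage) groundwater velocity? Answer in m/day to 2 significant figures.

0.16 m/day

Three-point gradient (reference 1): Δ to 2 = (60, 35, -0.50), Δ to 3 = (180, 150, -0.54).
∂h/∂x = -0.02078, ∂h/∂y = +0.02133 (det = 2700).
|∇h| = √(-0.02078² + 0.02133²) = 0.02978
Seepage velocity v = K·i/n = 1.6 × 0.02978 / 0.3 = 0.1588 m/day.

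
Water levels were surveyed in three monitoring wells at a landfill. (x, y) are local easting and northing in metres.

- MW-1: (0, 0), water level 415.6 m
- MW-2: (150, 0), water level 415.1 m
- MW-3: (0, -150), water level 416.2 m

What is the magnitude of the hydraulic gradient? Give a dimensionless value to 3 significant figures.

0.00521

∂h/∂x = (415.1 − 415.6) / (150 − 0) = -0.003333
∂h/∂y = (416.2 − 415.6) / (-150 − 0) = -0.004000
|∇h| = √(-0.003333² + -0.004000²) = 0.005207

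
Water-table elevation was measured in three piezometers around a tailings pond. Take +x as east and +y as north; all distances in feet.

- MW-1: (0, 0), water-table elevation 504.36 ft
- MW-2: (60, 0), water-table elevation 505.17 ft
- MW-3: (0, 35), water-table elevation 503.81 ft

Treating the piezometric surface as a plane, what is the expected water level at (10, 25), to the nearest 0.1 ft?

∂h/∂x = (505.17 − 504.36) / (60 − 0) = +0.01350
∂h/∂y = (503.81 − 504.36) / (35 − 0) = -0.01571
h(10, 25) = 504.36 + (+0.01350)·(10) + (-0.01571)·(25) = 504.36 +0.135 -0.393 = 504.102 ft.

504.1 ft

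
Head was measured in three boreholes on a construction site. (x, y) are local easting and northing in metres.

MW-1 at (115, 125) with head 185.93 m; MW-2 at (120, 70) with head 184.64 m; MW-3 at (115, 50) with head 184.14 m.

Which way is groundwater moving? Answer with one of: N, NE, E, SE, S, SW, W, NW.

Differences from MW-1: to MW-2 (Δx, Δy, Δh) = (5, -55, -1.29); to MW-3 = (0, -75, -1.79).
Determinant of the coordinate differences = 5·(-75) − 0·(-55) = -375.
∂h/∂x = [(-1.29)·(-75) − (-1.79)·(-55)] / -375 = +0.004533
∂h/∂y = [5·(-1.79) − 0·(-1.29)] / -375 = +0.02387
Flow = −∇h = (-0.004533 east, -0.02387 north), which points south.

S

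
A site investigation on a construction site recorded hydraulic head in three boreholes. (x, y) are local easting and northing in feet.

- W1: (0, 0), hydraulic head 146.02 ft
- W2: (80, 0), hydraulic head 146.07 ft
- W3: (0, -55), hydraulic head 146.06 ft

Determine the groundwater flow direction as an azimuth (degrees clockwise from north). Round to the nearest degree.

319°

∂h/∂x = (146.07 − 146.02) / (80 − 0) = +0.0006250
∂h/∂y = (146.06 − 146.02) / (-55 − 0) = -0.0007273
Flow direction (−∇h) has components (-0.0006250 E, +0.0007273 N).
Azimuth = atan2(E, N) = atan2(-0.0006250, +0.0007273) = 319.3° ≈ 319°.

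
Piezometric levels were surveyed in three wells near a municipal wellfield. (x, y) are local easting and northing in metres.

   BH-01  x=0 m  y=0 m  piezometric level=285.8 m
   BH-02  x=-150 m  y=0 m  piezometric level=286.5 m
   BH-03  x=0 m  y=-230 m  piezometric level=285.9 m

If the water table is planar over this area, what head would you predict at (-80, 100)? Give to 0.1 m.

∂h/∂x = (286.5 − 285.8) / (-150 − 0) = -0.004667
∂h/∂y = (285.9 − 285.8) / (-230 − 0) = -0.0004348
h(-80, 100) = 285.8 + (-0.004667)·(-80) + (-0.0004348)·(100) = 285.8 +0.373 -0.043 = 286.130 m.

286.1 m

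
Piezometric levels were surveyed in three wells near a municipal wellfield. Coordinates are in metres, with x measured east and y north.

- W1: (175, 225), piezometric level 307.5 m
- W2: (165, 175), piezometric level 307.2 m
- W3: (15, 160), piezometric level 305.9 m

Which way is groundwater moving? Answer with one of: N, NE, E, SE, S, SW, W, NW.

Differences from W1: to W2 (Δx, Δy, Δh) = (-10, -50, -0.3); to W3 = (-160, -65, -1.6).
Solve a·Δx + b·Δy = Δh: det = (-10)·(-65) − (-160)·(-50) = -7350.
∂h/∂x = [(-0.3)·(-65) − (-1.6)·(-50)] / -7350 = +0.008231
∂h/∂y = [(-10)·(-1.6) − (-160)·(-0.3)] / -7350 = +0.004354
Flow = −∇h = (-0.008231 east, -0.004354 north), which points southwest.

SW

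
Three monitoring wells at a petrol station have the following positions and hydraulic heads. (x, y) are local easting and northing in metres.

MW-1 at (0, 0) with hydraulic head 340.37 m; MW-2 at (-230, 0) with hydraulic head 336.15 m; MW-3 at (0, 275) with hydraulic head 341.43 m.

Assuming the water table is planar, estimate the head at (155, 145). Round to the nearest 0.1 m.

343.8 m

∂h/∂x = (336.15 − 340.37) / (-230 − 0) = +0.01835
∂h/∂y = (341.43 − 340.37) / (275 − 0) = +0.003855
h(155, 145) = 340.37 + (+0.01835)·(155) + (+0.003855)·(145) = 340.37 +2.844 +0.559 = 343.773 m.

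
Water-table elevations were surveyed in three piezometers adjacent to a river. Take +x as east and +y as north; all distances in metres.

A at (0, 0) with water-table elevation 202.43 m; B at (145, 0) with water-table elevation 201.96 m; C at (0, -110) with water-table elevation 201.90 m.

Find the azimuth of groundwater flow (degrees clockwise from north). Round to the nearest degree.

146°

∂h/∂x = (201.96 − 202.43) / (145 − 0) = -0.003241
∂h/∂y = (201.90 − 202.43) / (-110 − 0) = +0.004818
Flow direction (−∇h) has components (+0.003241 E, -0.004818 N).
Azimuth = atan2(E, N) = atan2(+0.003241, -0.004818) = 146.1° ≈ 146°.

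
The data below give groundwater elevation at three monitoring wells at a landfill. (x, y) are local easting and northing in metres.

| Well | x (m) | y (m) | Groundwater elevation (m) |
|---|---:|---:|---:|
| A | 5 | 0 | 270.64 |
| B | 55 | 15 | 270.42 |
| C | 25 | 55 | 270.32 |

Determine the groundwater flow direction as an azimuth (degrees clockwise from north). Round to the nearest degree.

With h = a·x + b·y + c and A as origin, the differences give:
  50·a + 15·b = -0.22
  20·a + 55·b = -0.32
Eliminate b (×55 and ×15, subtract): 2450·a = -7.300 → a = ∂h/∂x = -0.002980
Back-substitute: b = ∂h/∂y = -0.004735.
Flow direction (−∇h) has components (+0.002980 E, +0.004735 N).
Azimuth = atan2(E, N) = atan2(+0.002980, +0.004735) = 32.2° ≈ 032°.

032°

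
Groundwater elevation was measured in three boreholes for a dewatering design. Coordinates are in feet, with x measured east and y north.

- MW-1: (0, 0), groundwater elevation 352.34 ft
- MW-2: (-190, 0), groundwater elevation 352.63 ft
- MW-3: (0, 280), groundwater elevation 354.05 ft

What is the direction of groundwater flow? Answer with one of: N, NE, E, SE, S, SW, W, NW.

S

∂h/∂x = (352.63 − 352.34) / (-190 − 0) = -0.001526
∂h/∂y = (354.05 − 352.34) / (280 − 0) = +0.006107
Flow = −∇h = (+0.001526 east, -0.006107 north), which points south.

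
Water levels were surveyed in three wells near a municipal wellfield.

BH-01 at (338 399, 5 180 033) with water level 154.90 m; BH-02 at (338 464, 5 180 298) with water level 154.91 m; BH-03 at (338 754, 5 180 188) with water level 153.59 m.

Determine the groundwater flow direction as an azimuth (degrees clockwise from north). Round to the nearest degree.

Differences from BH-01: to BH-02 (Δx, Δy, Δh) = (65, 265, +0.01); to BH-03 = (355, 155, -1.31).
Solve a·Δx + b·Δy = Δh: det = 65·155 − 355·265 = -84000.
∂h/∂x = [(+0.01)·155 − (-1.31)·265] / -84000 = -0.004151
∂h/∂y = [65·(-1.31) − 355·(+0.01)] / -84000 = +0.001056
Flow direction (−∇h) has components (+0.004151 E, -0.001056 N).
Azimuth = atan2(E, N) = atan2(+0.004151, -0.001056) = 104.3° ≈ 104°.

104°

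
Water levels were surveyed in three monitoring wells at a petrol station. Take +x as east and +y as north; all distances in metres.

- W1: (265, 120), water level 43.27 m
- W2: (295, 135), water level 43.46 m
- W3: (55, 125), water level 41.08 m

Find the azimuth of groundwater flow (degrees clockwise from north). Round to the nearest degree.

307°

Taking W1 as reference: W2−W1 = (30, 15, +0.19); W3−W1 = (-210, 5, -2.19).
Solve a·Δx + b·Δy = Δh: det = 30·5 − (-210)·15 = 3300.
∂h/∂x = [(+0.19)·5 − (-2.19)·15] / 3300 = +0.01024
∂h/∂y = [30·(-2.19) − (-210)·(+0.19)] / 3300 = -0.007818
Flow direction (−∇h) has components (-0.01024 E, +0.007818 N).
Azimuth = atan2(E, N) = atan2(-0.01024, +0.007818) = 307.4° ≈ 307°.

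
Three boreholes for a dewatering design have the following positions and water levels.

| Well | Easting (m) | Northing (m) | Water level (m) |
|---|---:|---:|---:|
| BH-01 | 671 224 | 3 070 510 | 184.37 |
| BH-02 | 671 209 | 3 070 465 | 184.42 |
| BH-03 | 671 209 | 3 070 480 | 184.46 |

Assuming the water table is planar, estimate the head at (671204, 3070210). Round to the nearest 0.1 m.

Taking BH-01 as reference: BH-02−BH-01 = (-15, -45, +0.05); BH-03−BH-01 = (-15, -30, +0.09).
Determinant of the coordinate differences = (-15)·(-30) − (-15)·(-45) = -225.
∂h/∂x = [(+0.05)·(-30) − (+0.09)·(-45)] / -225 = -0.01133
∂h/∂y = [(-15)·(+0.09) − (-15)·(+0.05)] / -225 = +0.002667
h(671204, 3070210) = 184.37 + (-0.01133)·(-20) + (+0.002667)·(-300) = 184.37 +0.227 -0.800 = 183.797 m.

183.8 m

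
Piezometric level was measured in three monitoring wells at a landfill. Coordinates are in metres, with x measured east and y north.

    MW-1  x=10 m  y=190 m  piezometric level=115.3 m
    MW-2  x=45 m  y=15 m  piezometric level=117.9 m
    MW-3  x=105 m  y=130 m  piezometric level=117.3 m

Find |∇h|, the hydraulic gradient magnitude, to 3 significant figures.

Taking MW-1 as reference: MW-2−MW-1 = (35, -175, +2.6); MW-3−MW-1 = (95, -60, +2.0).
Solve a·Δx + b·Δy = Δh: det = 35·(-60) − 95·(-175) = 14525.
∂h/∂x = [(+2.6)·(-60) − (+2.0)·(-175)] / 14525 = +0.01336
∂h/∂y = [35·(+2.0) − 95·(+2.6)] / 14525 = -0.01219
|∇h| = √(0.01336² + -0.01219²) = 0.01809

0.0181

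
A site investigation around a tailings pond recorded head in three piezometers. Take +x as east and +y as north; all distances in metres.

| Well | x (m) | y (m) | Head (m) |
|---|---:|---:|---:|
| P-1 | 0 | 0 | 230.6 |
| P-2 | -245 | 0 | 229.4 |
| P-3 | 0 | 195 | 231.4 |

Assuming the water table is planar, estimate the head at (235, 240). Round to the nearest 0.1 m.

∂h/∂x = (229.4 − 230.6) / (-245 − 0) = +0.004898
∂h/∂y = (231.4 − 230.6) / (195 − 0) = +0.004103
h(235, 240) = 230.6 + (+0.004898)·(235) + (+0.004103)·(240) = 230.6 +1.151 +0.985 = 232.736 m.

232.7 m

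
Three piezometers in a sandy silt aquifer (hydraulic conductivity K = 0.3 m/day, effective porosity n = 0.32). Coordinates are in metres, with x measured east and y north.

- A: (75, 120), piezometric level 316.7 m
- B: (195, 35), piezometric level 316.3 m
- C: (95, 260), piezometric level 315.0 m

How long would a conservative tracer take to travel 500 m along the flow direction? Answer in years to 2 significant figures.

Three-point gradient (reference A): Δ to B = (120, -85, -0.4), Δ to C = (20, 140, -1.7).
∂h/∂x = -0.01084, ∂h/∂y = -0.01059 (det = 18500).
|∇h| = √(-0.01084² + -0.01059²) = 0.01515
Seepage velocity v = K·i/n = 0.3 × 0.01515 / 0.32 = 0.0142 m/day.
t = 500 / 0.0142 = 3.521e+04 days = 96.4 years.

96 years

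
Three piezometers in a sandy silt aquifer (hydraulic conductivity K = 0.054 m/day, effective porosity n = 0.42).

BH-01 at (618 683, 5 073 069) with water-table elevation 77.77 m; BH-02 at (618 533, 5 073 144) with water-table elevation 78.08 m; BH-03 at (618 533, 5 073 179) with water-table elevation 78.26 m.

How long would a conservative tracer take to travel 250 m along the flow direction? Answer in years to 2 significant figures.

With h = a·x + b·y + c and BH-01 as origin, the differences give:
  (-150)·a + 75·b = +0.31
  (-150)·a + 110·b = +0.49
Eliminate b (×110 and ×75, subtract): -5250·a = -2.650 → a = ∂h/∂x = +0.0005048
Back-substitute: b = ∂h/∂y = +0.005143.
|∇h| = √(0.0005048² + 0.005143²) = 0.005168
Seepage velocity v = K·i/n = 0.054 × 0.005168 / 0.42 = 0.0006645 m/day.
t = 250 / 0.0006645 = 3.762e+05 days = 1.03e+03 years.

1000 years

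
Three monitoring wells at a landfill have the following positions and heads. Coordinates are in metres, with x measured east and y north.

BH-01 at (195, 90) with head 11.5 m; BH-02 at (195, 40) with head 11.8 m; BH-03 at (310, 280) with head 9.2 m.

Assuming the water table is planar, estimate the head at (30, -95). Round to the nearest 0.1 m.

14.3 m

With h = a·x + b·y + c and BH-01 as origin, the differences give:
  0·a + (-50)·b = +0.3
  115·a + 190·b = -2.3
Eliminate b (×190 and ×(-50), subtract): 5750·a = -58.00 → a = ∂h/∂x = -0.01009
Back-substitute: b = ∂h/∂y = -0.006000.
h(30, -95) = 11.5 + (-0.01009)·(-165) + (-0.006000)·(-185) = 11.5 +1.664 +1.110 = 14.274 m.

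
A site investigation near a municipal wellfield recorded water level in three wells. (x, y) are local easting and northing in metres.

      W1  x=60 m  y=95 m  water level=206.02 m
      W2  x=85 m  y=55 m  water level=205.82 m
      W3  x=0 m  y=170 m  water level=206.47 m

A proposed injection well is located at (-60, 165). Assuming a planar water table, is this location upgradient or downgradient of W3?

Differences from W1: to W2 (Δx, Δy, Δh) = (25, -40, -0.20); to W3 = (-60, 75, +0.45).
Solve a·Δx + b·Δy = Δh: det = 25·75 − (-60)·(-40) = -525.
∂h/∂x = [(-0.20)·75 − (+0.45)·(-40)] / -525 = -0.005714
∂h/∂y = [25·(+0.45) − (-60)·(-0.20)] / -525 = +0.001429
Head at (-60, 165) = 206.02 + (-0.005714)·(-120) + (+0.001429)·(70) = 206.81 m.
That is higher than the 206.47 m at W3, so the point is upgradient.

upgradient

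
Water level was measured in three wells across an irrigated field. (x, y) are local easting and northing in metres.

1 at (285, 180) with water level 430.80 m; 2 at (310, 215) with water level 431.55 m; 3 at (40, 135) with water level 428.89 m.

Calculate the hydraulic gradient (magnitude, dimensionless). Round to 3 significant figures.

0.0188

With h = a·x + b·y + c and 1 as origin, the differences give:
  25·a + 35·b = +0.75
  (-245)·a + (-45)·b = -1.91
Eliminate b (×(-45) and ×35, subtract): 7450·a = 33.100 → a = ∂h/∂x = +0.004443
Back-substitute: b = ∂h/∂y = +0.01826.
|∇h| = √(0.004443² + 0.01826²) = 0.01879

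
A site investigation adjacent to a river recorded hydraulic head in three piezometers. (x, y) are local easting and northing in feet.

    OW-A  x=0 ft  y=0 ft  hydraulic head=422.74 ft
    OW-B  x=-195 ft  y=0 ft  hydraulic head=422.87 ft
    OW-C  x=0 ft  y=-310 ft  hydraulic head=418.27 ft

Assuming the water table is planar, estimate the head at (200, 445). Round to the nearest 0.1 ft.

∂h/∂x = (422.87 − 422.74) / (-195 − 0) = -0.0006667
∂h/∂y = (418.27 − 422.74) / (-310 − 0) = +0.01442
h(200, 445) = 422.74 + (-0.0006667)·(200) + (+0.01442)·(445) = 422.74 -0.133 +6.417 = 429.023 ft.

429.0 ft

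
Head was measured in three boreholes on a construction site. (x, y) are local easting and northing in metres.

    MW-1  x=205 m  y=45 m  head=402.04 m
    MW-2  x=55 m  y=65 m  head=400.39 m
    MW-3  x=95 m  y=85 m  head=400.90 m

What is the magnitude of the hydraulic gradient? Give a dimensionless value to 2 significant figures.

Differences from MW-1: to MW-2 (Δx, Δy, Δh) = (-150, 20, -1.65); to MW-3 = (-110, 40, -1.14).
Solve a·Δx + b·Δy = Δh: det = (-150)·40 − (-110)·20 = -3800.
∂h/∂x = [(-1.65)·40 − (-1.14)·20] / -3800 = +0.01137
∂h/∂y = [(-150)·(-1.14) − (-110)·(-1.65)] / -3800 = +0.002763
|∇h| = √(0.01137² + 0.002763²) = 0.0117

0.012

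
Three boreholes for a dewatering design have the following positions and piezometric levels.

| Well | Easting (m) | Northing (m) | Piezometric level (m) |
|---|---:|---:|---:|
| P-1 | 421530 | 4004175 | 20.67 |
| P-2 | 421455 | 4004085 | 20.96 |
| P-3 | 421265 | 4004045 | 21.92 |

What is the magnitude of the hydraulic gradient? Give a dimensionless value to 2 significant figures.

With h = a·x + b·y + c and P-1 as origin, the differences give:
  (-75)·a + (-90)·b = +0.29
  (-265)·a + (-130)·b = +1.25
Eliminate b (×(-130) and ×(-90), subtract): -14100·a = 74.800 → a = ∂h/∂x = -0.005305
Back-substitute: b = ∂h/∂y = +0.001199.
|∇h| = √(-0.005305² + 0.001199²) = 0.005439

0.0054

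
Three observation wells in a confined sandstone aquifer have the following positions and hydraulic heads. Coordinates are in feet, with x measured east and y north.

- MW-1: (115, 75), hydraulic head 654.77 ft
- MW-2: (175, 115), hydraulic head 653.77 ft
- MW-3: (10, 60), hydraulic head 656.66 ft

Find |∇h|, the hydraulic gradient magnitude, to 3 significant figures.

0.0185

Differences from MW-1: to MW-2 (Δx, Δy, Δh) = (60, 40, -1.00); to MW-3 = (-105, -15, +1.89).
Solve a·Δx + b·Δy = Δh: det = 60·(-15) − (-105)·40 = 3300.
∂h/∂x = [(-1.00)·(-15) − (+1.89)·40] / 3300 = -0.01836
∂h/∂y = [60·(+1.89) − (-105)·(-1.00)] / 3300 = +0.002545
|∇h| = √(-0.01836² + 0.002545²) = 0.01854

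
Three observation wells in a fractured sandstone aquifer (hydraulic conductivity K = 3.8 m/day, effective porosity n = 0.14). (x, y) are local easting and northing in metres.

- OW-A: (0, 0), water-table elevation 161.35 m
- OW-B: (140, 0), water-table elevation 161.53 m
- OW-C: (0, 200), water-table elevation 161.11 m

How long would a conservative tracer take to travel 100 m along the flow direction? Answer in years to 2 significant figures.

∂h/∂x = (161.53 − 161.35) / (140 − 0) = +0.001286
∂h/∂y = (161.11 − 161.35) / (200 − 0) = -0.001200
|∇h| = √(0.001286² + -0.001200²) = 0.001759
Seepage velocity v = K·i/n = 3.8 × 0.001759 / 0.14 = 0.04774 m/day.
t = 100 / 0.04774 = 2095 days = 5.74 years.

5.7 years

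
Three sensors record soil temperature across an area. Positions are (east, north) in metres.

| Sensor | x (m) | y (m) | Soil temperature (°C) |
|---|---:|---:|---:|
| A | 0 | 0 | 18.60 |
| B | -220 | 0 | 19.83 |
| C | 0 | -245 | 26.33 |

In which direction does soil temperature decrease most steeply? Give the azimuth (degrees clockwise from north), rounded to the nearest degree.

010°

∂T/∂x = (19.83 − 18.60) / (-220 − 0) = -0.005591
∂T/∂y = (26.33 − 18.60) / (-245 − 0) = -0.03155
Steepest decrease is along −∇f: components (+0.005591 E, +0.03155 N).
Azimuth = atan2(+0.005591, +0.03155) = 10.0° ≈ 010°.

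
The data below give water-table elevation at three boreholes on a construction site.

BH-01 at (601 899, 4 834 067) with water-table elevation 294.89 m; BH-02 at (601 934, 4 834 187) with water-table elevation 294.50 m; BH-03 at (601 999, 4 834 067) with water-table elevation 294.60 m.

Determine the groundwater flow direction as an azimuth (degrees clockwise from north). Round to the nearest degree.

050°

Taking BH-01 as reference: BH-02−BH-01 = (35, 120, -0.39); BH-03−BH-01 = (100, 0, -0.29).
Solve a·Δx + b·Δy = Δh: det = 35·0 − 100·120 = -12000.
∂h/∂x = [(-0.39)·0 − (-0.29)·120] / -12000 = -0.002900
∂h/∂y = [35·(-0.29) − 100·(-0.39)] / -12000 = -0.002404
Flow direction (−∇h) has components (+0.002900 E, +0.002404 N).
Azimuth = atan2(E, N) = atan2(+0.002900, +0.002404) = 50.3° ≈ 050°.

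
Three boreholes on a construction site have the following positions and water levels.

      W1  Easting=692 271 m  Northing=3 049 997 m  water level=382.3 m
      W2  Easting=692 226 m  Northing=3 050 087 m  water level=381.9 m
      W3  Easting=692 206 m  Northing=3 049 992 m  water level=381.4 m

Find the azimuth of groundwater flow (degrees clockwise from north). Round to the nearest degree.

Taking W1 as reference: W2−W1 = (-45, 90, -0.4); W3−W1 = (-65, -5, -0.9).
Determinant of the coordinate differences = (-45)·(-5) − (-65)·90 = 6075.
∂h/∂x = [(-0.4)·(-5) − (-0.9)·90] / 6075 = +0.01366
∂h/∂y = [(-45)·(-0.9) − (-65)·(-0.4)] / 6075 = +0.002387
Flow direction (−∇h) has components (-0.01366 E, -0.002387 N).
Azimuth = atan2(E, N) = atan2(-0.01366, -0.002387) = 260.1° ≈ 260°.

260°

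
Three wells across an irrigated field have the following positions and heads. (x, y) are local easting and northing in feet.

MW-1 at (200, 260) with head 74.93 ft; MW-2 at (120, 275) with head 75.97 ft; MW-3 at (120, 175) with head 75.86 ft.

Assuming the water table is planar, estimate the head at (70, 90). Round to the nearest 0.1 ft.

76.4 ft

Taking MW-1 as reference: MW-2−MW-1 = (-80, 15, +1.04); MW-3−MW-1 = (-80, -85, +0.93).
Determinant of the coordinate differences = (-80)·(-85) − (-80)·15 = 8000.
∂h/∂x = [(+1.04)·(-85) − (+0.93)·15] / 8000 = -0.01279
∂h/∂y = [(-80)·(+0.93) − (-80)·(+1.04)] / 8000 = +0.001100
h(70, 90) = 74.93 + (-0.01279)·(-130) + (+0.001100)·(-170) = 74.93 +1.663 -0.187 = 76.406 ft.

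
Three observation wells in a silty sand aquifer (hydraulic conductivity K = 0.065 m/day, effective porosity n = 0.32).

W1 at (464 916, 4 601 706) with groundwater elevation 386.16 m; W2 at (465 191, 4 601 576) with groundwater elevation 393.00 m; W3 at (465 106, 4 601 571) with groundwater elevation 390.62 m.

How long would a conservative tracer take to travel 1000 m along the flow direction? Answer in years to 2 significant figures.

480 years

Taking W1 as reference: W2−W1 = (275, -130, +6.84); W3−W1 = (190, -135, +4.46).
Solve a·Δx + b·Δy = Δh: det = 275·(-135) − 190·(-130) = -12425.
∂h/∂x = [(+6.84)·(-135) − (+4.46)·(-130)] / -12425 = +0.02765
∂h/∂y = [275·(+4.46) − 190·(+6.84)] / -12425 = +0.005883
|∇h| = √(0.02765² + 0.005883²) = 0.02827
Seepage velocity v = K·i/n = 0.065 × 0.02827 / 0.32 = 0.005742 m/day.
t = 1000 / 0.005742 = 1.742e+05 days = 477 years.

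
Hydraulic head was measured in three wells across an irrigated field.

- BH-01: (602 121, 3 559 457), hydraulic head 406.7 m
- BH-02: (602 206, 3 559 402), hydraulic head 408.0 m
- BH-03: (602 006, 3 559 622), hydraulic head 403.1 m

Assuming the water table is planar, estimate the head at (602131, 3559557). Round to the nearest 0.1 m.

404.7 m

With h = a·x + b·y + c and BH-01 as origin, the differences give:
  85·a + (-55)·b = +1.3
  (-115)·a + 165·b = -3.6
Eliminate b (×165 and ×(-55), subtract): 7700·a = 16.50 → a = ∂h/∂x = +0.002143
Back-substitute: b = ∂h/∂y = -0.02032.
h(602131, 3559557) = 406.7 + (+0.002143)·(10) + (-0.02032)·(100) = 406.7 +0.021 -2.032 = 404.689 m.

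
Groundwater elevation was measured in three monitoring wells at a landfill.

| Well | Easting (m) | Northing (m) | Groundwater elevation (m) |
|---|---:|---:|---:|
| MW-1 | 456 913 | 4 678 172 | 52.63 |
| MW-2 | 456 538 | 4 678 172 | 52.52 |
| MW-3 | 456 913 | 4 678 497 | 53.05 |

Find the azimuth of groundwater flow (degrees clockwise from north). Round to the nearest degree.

∂h/∂x = (52.52 − 52.63) / (456538 − 456913) = +0.0002933
∂h/∂y = (53.05 − 52.63) / (4678497 − 4678172) = +0.001292
Flow direction (−∇h) has components (-0.0002933 E, -0.001292 N).
Azimuth = atan2(E, N) = atan2(-0.0002933, -0.001292) = 192.8° ≈ 193°.

193°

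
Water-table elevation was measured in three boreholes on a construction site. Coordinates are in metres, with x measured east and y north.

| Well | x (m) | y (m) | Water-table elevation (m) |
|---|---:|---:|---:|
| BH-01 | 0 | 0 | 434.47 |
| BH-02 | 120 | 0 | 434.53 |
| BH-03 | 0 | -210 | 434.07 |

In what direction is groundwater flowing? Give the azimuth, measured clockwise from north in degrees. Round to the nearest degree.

195°

∂h/∂x = (434.53 − 434.47) / (120 − 0) = +0.0005000
∂h/∂y = (434.07 − 434.47) / (-210 − 0) = +0.001905
Flow direction (−∇h) has components (-0.0005000 E, -0.001905 N).
Azimuth = atan2(E, N) = atan2(-0.0005000, -0.001905) = 194.7° ≈ 195°.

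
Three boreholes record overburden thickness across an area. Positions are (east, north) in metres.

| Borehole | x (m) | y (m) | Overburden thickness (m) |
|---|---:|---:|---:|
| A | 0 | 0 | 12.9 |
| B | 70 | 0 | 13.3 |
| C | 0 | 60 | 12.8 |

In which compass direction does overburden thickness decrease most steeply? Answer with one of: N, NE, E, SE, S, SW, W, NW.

W

∂d/∂x = (13.3 − 12.9) / (70 − 0) = +0.005714
∂d/∂y = (12.8 − 12.9) / (60 − 0) = -0.001667
Steepest decrease is along −∇f = (-0.005714 E, +0.001667 N) → west.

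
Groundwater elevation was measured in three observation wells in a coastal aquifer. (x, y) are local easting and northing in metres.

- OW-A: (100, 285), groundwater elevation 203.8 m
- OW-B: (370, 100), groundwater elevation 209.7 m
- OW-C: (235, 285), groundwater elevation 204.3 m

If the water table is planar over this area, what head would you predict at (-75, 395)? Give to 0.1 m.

200.2 m

Differences from OW-A: to OW-B (Δx, Δy, Δh) = (270, -185, +5.9); to OW-C = (135, 0, +0.5).
Solve a·Δx + b·Δy = Δh: det = 270·0 − 135·(-185) = 24975.
∂h/∂x = [(+5.9)·0 − (+0.5)·(-185)] / 24975 = +0.003704
∂h/∂y = [270·(+0.5) − 135·(+5.9)] / 24975 = -0.02649
h(-75, 395) = 203.8 + (+0.003704)·(-175) + (-0.02649)·(110) = 203.8 -0.648 -2.914 = 200.238 m.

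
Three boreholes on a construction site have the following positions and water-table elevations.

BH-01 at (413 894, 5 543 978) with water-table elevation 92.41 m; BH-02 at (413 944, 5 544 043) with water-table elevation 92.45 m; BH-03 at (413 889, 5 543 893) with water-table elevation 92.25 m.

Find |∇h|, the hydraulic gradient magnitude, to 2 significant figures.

Three-point gradient (reference BH-01): Δ to BH-02 = (50, 65, +0.04), Δ to BH-03 = (-5, -85, -0.16).
∂h/∂x = -0.001783, ∂h/∂y = +0.001987 (det = -3925).
|∇h| = √(-0.001783² + 0.001987²) = 0.00267

0.0027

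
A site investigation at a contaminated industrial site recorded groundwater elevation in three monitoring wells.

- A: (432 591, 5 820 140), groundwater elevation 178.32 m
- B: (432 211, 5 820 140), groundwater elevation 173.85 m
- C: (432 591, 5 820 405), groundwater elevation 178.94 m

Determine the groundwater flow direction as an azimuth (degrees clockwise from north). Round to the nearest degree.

∂h/∂x = (173.85 − 178.32) / (432211 − 432591) = +0.01176
∂h/∂y = (178.94 − 178.32) / (5820405 − 5820140) = +0.002340
Flow direction (−∇h) has components (-0.01176 E, -0.002340 N).
Azimuth = atan2(E, N) = atan2(-0.01176, -0.002340) = 258.8° ≈ 259°.

259°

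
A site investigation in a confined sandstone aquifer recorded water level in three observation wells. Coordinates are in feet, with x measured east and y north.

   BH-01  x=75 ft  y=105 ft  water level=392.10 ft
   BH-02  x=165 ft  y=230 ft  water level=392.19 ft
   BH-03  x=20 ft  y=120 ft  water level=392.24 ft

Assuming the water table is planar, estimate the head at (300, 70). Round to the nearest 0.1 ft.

391.6 ft

Taking BH-01 as reference: BH-02−BH-01 = (90, 125, +0.09); BH-03−BH-01 = (-55, 15, +0.14).
Solve a·Δx + b·Δy = Δh: det = 90·15 − (-55)·125 = 8225.
∂h/∂x = [(+0.09)·15 − (+0.14)·125] / 8225 = -0.001964
∂h/∂y = [90·(+0.14) − (-55)·(+0.09)] / 8225 = +0.002134
h(300, 70) = 392.10 + (-0.001964)·(225) + (+0.002134)·(-35) = 392.10 -0.442 -0.075 = 391.584 ft.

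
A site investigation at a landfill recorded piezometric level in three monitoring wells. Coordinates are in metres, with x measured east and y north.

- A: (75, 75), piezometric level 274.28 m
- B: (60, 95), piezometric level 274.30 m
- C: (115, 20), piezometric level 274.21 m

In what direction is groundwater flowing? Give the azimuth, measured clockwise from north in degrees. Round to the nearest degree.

Differences from A: to B (Δx, Δy, Δh) = (-15, 20, +0.02); to C = (40, -55, -0.07).
Solve a·Δx + b·Δy = Δh: det = (-15)·(-55) − 40·20 = 25.
∂h/∂x = [(+0.02)·(-55) − (-0.07)·20] / 25 = +0.01200
∂h/∂y = [(-15)·(-0.07) − 40·(+0.02)] / 25 = +0.010000
Flow direction (−∇h) has components (-0.01200 E, -0.010000 N).
Azimuth = atan2(E, N) = atan2(-0.01200, -0.010000) = 230.2° ≈ 230°.

230°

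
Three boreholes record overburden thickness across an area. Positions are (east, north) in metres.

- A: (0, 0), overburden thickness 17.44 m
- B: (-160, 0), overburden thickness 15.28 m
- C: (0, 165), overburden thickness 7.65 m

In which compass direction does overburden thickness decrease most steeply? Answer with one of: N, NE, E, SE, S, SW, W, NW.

N

∂d/∂x = (15.28 − 17.44) / (-160 − 0) = +0.01350
∂d/∂y = (7.65 − 17.44) / (165 − 0) = -0.05933
Steepest decrease is along −∇f = (-0.01350 E, +0.05933 N) → north.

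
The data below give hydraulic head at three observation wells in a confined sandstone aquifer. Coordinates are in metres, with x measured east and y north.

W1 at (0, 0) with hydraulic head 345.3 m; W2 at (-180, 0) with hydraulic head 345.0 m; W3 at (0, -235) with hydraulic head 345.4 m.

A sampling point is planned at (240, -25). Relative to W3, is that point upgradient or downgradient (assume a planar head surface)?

upgradient

∂h/∂x = (345.0 − 345.3) / (-180 − 0) = +0.001667
∂h/∂y = (345.4 − 345.3) / (-235 − 0) = -0.0004255
Head at (240, -25) = 345.3 + (+0.001667)·(240) + (-0.0004255)·(-25) = 345.71 m.
That is higher than the 345.4 m at W3, so the point is upgradient.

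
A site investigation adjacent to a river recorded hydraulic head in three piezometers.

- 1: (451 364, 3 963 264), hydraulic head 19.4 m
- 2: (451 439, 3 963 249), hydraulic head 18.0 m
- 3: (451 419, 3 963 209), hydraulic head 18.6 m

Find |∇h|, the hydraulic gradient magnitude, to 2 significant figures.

Three-point gradient (reference 1): Δ to 2 = (75, -15, -1.4), Δ to 3 = (55, -55, -0.8).
∂h/∂x = -0.01970, ∂h/∂y = -0.005152 (det = -3300).
|∇h| = √(-0.01970² + -0.005152²) = 0.02036

0.020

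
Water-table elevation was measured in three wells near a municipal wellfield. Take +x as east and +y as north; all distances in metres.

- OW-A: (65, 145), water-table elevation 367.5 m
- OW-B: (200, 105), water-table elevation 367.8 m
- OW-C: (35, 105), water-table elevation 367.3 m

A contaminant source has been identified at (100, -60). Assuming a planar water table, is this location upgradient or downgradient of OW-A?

Three-point gradient (reference OW-A): Δ to OW-B = (135, -40, +0.3), Δ to OW-C = (-30, -40, -0.2).
∂h/∂x = +0.003030, ∂h/∂y = +0.002727 (det = -6600).
Head at (100, -60) = 367.5 + (+0.003030)·(35) + (+0.002727)·(-205) = 367.05 m.
That is lower than the 367.5 m at OW-A, so the point is downgradient.

downgradient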